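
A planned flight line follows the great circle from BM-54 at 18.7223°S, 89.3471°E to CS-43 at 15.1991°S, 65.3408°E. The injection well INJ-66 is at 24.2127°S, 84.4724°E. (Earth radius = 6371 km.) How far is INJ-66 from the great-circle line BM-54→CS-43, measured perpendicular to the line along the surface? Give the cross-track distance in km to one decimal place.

δ₁₃ = central angle BM-54→INJ-66 = 0.124274 rad  (haversine)
θ₁₃ = bearing BM-54→INJ-66 = 218.700°,  θ₁₂ = bearing BM-54→CS-43 = 275.045°
dₓₜ = R·arcsin(sin δ₁₃ · sin(θ₁₃ − θ₁₂)) = 6371·arcsin(0.12395·sin(-56.345°)) = -658.522 km
|dₓₜ| = 658.522 km

658.5 km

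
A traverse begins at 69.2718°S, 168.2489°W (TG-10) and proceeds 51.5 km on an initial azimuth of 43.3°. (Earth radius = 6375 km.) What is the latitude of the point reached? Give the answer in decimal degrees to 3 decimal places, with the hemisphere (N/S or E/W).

68.933°S

δ = d/R = 51.5/6375 = 0.008078 rad
φ₂ = arcsin(sin φ₁ cos δ + cos φ₁ sin δ cos θ)
   = arcsin(-0.93527·0.99997 + 0.35394·0.00808·0.72777) = -68.93266°
λ₂ = λ₁ + atan2(sin θ sin δ cos φ₁, cos δ − sin φ₁ sin φ₂) = -167.36579°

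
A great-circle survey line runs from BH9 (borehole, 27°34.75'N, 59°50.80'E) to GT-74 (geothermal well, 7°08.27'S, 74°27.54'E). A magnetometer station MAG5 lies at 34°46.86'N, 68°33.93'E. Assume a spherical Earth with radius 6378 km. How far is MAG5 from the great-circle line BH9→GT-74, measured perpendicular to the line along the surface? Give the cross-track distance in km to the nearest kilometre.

BH9: φ = +27.57917°, λ = +59.84667°
GT-74: φ = -7.13783°, λ = +74.45900°
MAG5: φ = +34.78100°, λ = +68.56550°
δ₁₃ = central angle BH9→MAG5 = 0.180813 rad  (haversine)
θ₁₃ = bearing BH9→MAG5 = 43.816°,  θ₁₂ = bearing BH9→GT-74 = 155.710°
dₓₜ = R·arcsin(sin δ₁₃ · sin(θ₁₃ − θ₁₂)) = 6378·arcsin(0.17983·sin(-111.894°)) = -1069.225 km
|dₓₜ| = 1069.225 km

1069 km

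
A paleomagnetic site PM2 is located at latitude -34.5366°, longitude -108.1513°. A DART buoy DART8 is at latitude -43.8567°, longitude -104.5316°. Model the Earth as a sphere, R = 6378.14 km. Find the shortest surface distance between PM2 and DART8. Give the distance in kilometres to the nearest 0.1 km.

1083.2 km

Δφ = -9.3201°,  Δλ = 3.6197°
a = sin²(Δφ/2) + cos φ₁ cos φ₂ sin²(Δλ/2) = 0.007193
c = 2·arcsin(√a) = 0.169827 rad = 9.7304°
d = R·c = 6378.14 × 0.169827 = 1083.2 km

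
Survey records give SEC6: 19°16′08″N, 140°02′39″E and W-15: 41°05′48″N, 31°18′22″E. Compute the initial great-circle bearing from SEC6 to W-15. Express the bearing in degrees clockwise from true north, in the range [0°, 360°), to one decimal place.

314.5°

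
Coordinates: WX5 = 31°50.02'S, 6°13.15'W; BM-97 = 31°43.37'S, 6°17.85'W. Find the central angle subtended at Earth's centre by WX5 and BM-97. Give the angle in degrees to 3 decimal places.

WX5: φ = -31.83367°, λ = -6.21917°
BM-97: φ = -31.72283°, λ = -6.29750°
Δφ = 0.1108°,  Δλ = -0.0783°
a = sin²(Δφ/2) + cos φ₁ cos φ₂ sin²(Δλ/2) = 0.000001
c = 2·arcsin(√a) = 0.002257 rad = 0.1293°

0.129°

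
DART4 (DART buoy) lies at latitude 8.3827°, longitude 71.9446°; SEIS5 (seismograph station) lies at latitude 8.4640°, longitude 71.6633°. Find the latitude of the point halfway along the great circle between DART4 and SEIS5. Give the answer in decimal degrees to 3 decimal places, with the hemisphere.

Bx = cos φ₂ cos Δλ = 0.989097,  By = cos φ₂ sin Δλ = -0.004856
φₘ = atan2(sin φ₁ + sin φ₂, √((cos φ₁ + Bx)² + By²)) = 8.42338°
λₘ = λ₁ + atan2(By, cos φ₁ + Bx) = 71.80396°

8.423°N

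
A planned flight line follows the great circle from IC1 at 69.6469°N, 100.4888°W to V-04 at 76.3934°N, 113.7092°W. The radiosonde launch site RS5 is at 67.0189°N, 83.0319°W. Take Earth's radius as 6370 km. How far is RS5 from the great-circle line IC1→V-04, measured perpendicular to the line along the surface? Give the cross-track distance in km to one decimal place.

610.9 km

δ₁₃ = central angle IC1→RS5 = 0.120953 rad  (haversine)
θ₁₃ = bearing IC1→RS5 = 103.903°,  θ₁₂ = bearing IC1→V-04 = 336.430°
dₓₜ = R·arcsin(sin δ₁₃ · sin(θ₁₃ − θ₁₂)) = 6370·arcsin(0.12066·sin(-232.527°)) = 610.921 km
|dₓₜ| = 610.921 km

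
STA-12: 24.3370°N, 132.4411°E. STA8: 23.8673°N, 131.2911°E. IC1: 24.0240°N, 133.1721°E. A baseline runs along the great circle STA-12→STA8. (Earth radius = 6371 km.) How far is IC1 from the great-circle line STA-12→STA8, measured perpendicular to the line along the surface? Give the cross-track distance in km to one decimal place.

61.7 km

δ₁₃ = central angle STA-12→IC1 = 0.012857 rad  (haversine)
θ₁₃ = bearing STA-12→IC1 = 114.994°,  θ₁₂ = bearing STA-12→STA8 = 246.130°
dₓₜ = R·arcsin(sin δ₁₃ · sin(θ₁₃ − θ₁₂)) = 6371·arcsin(0.01286·sin(-131.136°)) = -61.692 km
|dₓₜ| = 61.692 km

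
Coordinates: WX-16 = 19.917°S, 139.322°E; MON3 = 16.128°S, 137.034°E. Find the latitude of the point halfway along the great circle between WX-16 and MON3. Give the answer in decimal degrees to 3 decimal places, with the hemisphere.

Bx = cos φ₂ cos Δλ = 0.959878,  By = cos φ₂ sin Δλ = -0.038351
φₘ = atan2(sin φ₁ + sin φ₂, √((cos φ₁ + Bx)² + By²)) = -18.02586°
λₘ = λ₁ + atan2(By, cos φ₁ + Bx) = 138.16569°

18.026°S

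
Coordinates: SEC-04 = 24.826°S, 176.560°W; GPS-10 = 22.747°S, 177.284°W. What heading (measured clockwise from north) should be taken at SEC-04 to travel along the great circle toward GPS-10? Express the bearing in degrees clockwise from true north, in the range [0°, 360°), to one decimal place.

342.2°

Δλ = -0.7240°
y = sin Δλ · cos φ₂ = -0.011653
x = cos φ₁ sin φ₂ − sin φ₁ cos φ₂ cos Δλ = 0.036247
θ = atan2(y, x) = -17.8223° → 342.1777° (mod 360°)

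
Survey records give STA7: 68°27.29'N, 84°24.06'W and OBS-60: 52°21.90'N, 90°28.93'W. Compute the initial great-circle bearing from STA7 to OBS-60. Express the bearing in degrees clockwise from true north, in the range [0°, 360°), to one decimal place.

193.3°

STA7: φ = +68.45483°, λ = -84.40100°
OBS-60: φ = +52.36500°, λ = -90.48217°
Δλ = -6.0812°
y = sin Δλ · cos φ₂ = -0.064688
x = cos φ₁ sin φ₂ − sin φ₁ cos φ₂ cos Δλ = -0.273948
θ = atan2(y, x) = -166.7139° → 193.2861° (mod 360°)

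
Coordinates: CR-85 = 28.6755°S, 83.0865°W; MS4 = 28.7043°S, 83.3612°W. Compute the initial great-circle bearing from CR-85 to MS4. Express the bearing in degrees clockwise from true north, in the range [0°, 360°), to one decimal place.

263.1°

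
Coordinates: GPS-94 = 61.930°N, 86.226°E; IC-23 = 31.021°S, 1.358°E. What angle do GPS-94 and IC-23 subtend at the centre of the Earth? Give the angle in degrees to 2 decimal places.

Δφ = -92.9510°,  Δλ = -84.8680°
a = sin²(Δφ/2) + cos φ₁ cos φ₂ sin²(Δλ/2) = 0.709331
c = 2·arcsin(√a) = 2.002768 rad = 114.7501°

114.75°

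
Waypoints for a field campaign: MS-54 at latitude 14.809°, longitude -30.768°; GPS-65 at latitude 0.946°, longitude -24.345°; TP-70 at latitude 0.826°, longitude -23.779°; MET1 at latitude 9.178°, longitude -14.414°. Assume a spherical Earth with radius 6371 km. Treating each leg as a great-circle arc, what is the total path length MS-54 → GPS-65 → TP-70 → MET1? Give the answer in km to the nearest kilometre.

3151 km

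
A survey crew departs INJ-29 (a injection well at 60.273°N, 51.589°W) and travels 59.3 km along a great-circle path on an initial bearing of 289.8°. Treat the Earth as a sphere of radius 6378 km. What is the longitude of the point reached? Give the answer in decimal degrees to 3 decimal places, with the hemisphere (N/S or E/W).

δ = d/R = 59.3/6378 = 0.009298 rad
φ₂ = arcsin(sin φ₁ cos δ + cos φ₁ sin δ cos θ)
   = arcsin(0.86840·0.99996 + 0.49587·0.00930·0.33874) = 60.44959°
λ₂ = λ₁ + atan2(sin θ sin δ cos φ₁, cos δ − sin φ₁ sin φ₂) = -52.60532°

52.605°W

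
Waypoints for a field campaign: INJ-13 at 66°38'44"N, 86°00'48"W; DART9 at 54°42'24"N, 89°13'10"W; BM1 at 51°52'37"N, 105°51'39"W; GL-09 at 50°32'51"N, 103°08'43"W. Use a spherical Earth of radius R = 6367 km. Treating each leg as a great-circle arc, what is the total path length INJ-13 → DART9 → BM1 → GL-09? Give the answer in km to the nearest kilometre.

2724 km

INJ-13: φ = +66.64556°, λ = -86.01333°
DART9: φ = +54.70667°, λ = -89.21944°
BM1: φ = +51.87694°, λ = -105.86083°
GL-09: φ = +50.54750°, λ = -103.14528°
INJ-13→DART9: c = 0.210099 rad, d = 1337.70 km
DART9→BM1: c = 0.180013 rad, d = 1146.14 km
BM1→GL-09: c = 0.037677 rad, d = 239.89 km
Total = 1337.70 + 1146.14 + 239.89 = 2723.73 km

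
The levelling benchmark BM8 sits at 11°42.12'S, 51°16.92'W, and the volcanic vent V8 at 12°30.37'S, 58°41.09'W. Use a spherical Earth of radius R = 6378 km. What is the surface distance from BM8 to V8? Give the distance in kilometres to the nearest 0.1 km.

BM8: φ = -11.70200°, λ = -51.28200°
V8: φ = -12.50617°, λ = -58.68483°
Δφ = -0.8042°,  Δλ = -7.4028°
a = sin²(Δφ/2) + cos φ₁ cos φ₂ sin²(Δλ/2) = 0.004033
c = 2·arcsin(√a) = 0.127104 rad = 7.2825°
d = R·c = 6378 × 0.127104 = 810.7 km

810.7 km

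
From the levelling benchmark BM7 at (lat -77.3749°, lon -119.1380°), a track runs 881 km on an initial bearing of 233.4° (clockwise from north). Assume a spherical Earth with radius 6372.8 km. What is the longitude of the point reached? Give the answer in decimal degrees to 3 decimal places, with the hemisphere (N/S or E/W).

158.201°W

δ = d/R = 881/6372.8 = 0.138244 rad
φ₂ = arcsin(sin φ₁ cos δ + cos φ₁ sin δ cos θ)
   = arcsin(-0.97582·0.99046 + 0.21857·0.13780·-0.59622) = -79.88902°
λ₂ = λ₁ + atan2(sin θ sin δ cos φ₁, cos δ − sin φ₁ sin φ₂) = -158.20134°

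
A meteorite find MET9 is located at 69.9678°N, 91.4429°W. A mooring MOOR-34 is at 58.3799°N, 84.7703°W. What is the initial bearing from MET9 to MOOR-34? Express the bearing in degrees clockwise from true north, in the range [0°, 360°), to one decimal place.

162.9°

Δλ = 6.6726°
y = sin Δλ · cos φ₂ = 0.060920
x = cos φ₁ sin φ₂ − sin φ₁ cos φ₂ cos Δλ = -0.197535
θ = atan2(y, x) = 162.8602° → 162.8602° (mod 360°)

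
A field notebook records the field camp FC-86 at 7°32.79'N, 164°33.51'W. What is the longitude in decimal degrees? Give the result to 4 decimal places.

164.5585°W

164° + 33.51′/60 = 164 + 0.55850 = 164.5585°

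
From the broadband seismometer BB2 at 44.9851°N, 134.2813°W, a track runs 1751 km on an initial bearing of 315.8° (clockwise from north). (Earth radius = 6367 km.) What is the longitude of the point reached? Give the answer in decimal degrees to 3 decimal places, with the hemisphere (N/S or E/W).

153.500°W

δ = d/R = 1751/6367 = 0.275012 rad
φ₂ = arcsin(sin φ₁ cos δ + cos φ₁ sin δ cos θ)
   = arcsin(0.70692·0.96242 + 0.70729·0.27156·0.71691) = 54.89062°
λ₂ = λ₁ + atan2(sin θ sin δ cos φ₁, cos δ − sin φ₁ sin φ₂) = -153.49996°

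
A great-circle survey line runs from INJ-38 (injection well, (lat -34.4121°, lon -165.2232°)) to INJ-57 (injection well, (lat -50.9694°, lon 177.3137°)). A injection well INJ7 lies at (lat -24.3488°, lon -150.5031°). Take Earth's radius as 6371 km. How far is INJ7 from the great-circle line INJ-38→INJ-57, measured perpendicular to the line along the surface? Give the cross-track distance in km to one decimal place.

δ₁₃ = central angle INJ-38→INJ7 = 0.283986 rad  (haversine)
θ₁₃ = bearing INJ-38→INJ7 = 55.713°,  θ₁₂ = bearing INJ-38→INJ-57 = 212.090°
dₓₜ = R·arcsin(sin δ₁₃ · sin(θ₁₃ − θ₁₂)) = 6371·arcsin(0.28018·sin(-156.376°)) = -716.826 km
|dₓₜ| = 716.826 km

716.8 km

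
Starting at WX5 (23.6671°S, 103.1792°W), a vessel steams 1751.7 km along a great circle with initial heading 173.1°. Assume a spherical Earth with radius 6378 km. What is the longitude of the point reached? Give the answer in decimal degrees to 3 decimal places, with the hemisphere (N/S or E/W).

100.767°W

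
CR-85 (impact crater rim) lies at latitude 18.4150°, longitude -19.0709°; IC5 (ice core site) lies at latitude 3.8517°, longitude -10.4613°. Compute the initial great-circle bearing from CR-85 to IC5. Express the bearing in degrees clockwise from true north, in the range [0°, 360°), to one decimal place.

148.9°

Δλ = 8.6096°
y = sin Δλ · cos φ₂ = 0.149363
x = cos φ₁ sin φ₂ − sin φ₁ cos φ₂ cos Δλ = -0.247898
θ = atan2(y, x) = 148.9303° → 148.9303° (mod 360°)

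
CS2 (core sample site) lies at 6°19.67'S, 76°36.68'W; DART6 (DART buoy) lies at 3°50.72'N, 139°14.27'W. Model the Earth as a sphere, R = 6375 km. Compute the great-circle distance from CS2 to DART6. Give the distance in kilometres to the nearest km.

CS2: φ = -6.32783°, λ = -76.61133°
DART6: φ = +3.84533°, λ = -139.23783°
Δφ = 10.1732°,  Δλ = -62.6265°
a = sin²(Δφ/2) + cos φ₁ cos φ₂ sin²(Δλ/2) = 0.275716
c = 2·arcsin(√a) = 1.105634 rad = 63.3482°
d = R·c = 6375 × 1.105634 = 7048.4 km

7048 km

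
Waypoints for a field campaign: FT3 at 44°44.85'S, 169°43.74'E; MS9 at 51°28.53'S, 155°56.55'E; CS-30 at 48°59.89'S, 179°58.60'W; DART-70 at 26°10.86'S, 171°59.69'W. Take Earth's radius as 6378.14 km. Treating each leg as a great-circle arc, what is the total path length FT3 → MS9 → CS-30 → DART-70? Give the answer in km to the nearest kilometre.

5627 km

FT3: φ = -44.74750°, λ = +169.72900°
MS9: φ = -51.47550°, λ = +155.94250°
CS-30: φ = -48.99817°, λ = -179.97667°
DART-70: φ = -26.18100°, λ = -171.99483°
FT3→MS9: c = 0.198470 rad, d = 1265.87 km
MS9→CS-30: c = 0.271007 rad, d = 1728.52 km
CS-30→DART-70: c = 0.412695 rad, d = 2632.23 km
Total = 1265.87 + 1728.52 + 2632.23 = 5626.62 km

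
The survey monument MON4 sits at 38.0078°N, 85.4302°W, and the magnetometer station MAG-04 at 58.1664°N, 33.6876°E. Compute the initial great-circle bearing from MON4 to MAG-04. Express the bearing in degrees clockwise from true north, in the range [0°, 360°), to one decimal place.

Δλ = 119.1178°
y = sin Δλ · cos φ₂ = 0.460795
x = cos φ₁ sin φ₂ − sin φ₁ cos φ₂ cos Δλ = 0.827455
θ = atan2(y, x) = 29.1127° → 29.1127° (mod 360°)

29.1°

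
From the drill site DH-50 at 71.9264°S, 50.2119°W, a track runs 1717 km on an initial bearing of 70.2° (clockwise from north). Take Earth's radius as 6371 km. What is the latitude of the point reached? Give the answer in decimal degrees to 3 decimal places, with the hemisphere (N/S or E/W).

62.668°S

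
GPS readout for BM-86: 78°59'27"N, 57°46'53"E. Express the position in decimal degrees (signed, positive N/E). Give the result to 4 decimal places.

+78.9908°, +57.7814°

lat: 78.9908° N → +78.9908°
lon: 57.7814° E → +57.7814°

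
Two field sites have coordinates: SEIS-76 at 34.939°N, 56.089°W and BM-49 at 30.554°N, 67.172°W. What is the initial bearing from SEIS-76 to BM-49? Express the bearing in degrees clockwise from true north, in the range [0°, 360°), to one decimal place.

Δλ = -11.0830°
y = sin Δλ · cos φ₂ = -0.165540
x = cos φ₁ sin φ₂ − sin φ₁ cos φ₂ cos Δλ = -0.067260
θ = atan2(y, x) = -112.1123° → 247.8877° (mod 360°)

247.9°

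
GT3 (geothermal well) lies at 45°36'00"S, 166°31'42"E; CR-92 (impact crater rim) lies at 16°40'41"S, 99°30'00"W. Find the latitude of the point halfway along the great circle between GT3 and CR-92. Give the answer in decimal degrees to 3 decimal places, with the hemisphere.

41.139°S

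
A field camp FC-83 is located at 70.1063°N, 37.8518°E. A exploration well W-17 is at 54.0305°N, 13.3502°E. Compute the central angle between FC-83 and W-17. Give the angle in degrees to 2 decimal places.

Δφ = -16.0758°,  Δλ = -24.5016°
a = sin²(Δφ/2) + cos φ₁ cos φ₂ sin²(Δλ/2) = 0.028551
c = 2·arcsin(√a) = 0.339568 rad = 19.4558°

19.46°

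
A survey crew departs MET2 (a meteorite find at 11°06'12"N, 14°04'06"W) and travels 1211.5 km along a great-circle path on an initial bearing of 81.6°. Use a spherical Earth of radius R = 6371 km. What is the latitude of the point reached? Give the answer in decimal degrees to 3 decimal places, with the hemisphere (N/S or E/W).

12.486°N

MET2: φ = +11.10333°, λ = -14.06833°
δ = d/R = 1211.5/6371 = 0.190159 rad
φ₂ = arcsin(sin φ₁ cos δ + cos φ₁ sin δ cos θ)
   = arcsin(0.19258·0.98197 + 0.98128·0.18901·0.14608) = 12.48609°
λ₂ = λ₁ + atan2(sin θ sin δ cos φ₁, cos δ − sin φ₁ sin φ₂) = -3.02703°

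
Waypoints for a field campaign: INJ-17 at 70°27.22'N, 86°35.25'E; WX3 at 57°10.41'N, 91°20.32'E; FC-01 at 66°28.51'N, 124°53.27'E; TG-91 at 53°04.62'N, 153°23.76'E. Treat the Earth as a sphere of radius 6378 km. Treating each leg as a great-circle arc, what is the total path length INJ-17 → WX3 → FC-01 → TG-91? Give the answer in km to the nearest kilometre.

5655 km

INJ-17: φ = +70.45367°, λ = +86.58750°
WX3: φ = +57.17350°, λ = +91.33867°
FC-01: φ = +66.47517°, λ = +124.88783°
TG-91: φ = +53.07700°, λ = +153.39600°
INJ-17→WX3: c = 0.234480 rad, d = 1495.52 km
WX3→FC-01: c = 0.314971 rad, d = 2008.89 km
FC-01→TG-91: c = 0.337126 rad, d = 2150.19 km
Total = 1495.52 + 2008.89 + 2150.19 = 5654.59 km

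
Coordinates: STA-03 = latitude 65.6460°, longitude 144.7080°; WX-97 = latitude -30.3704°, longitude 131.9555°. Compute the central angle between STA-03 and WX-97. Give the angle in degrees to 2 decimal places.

96.52°

Δφ = -96.0164°,  Δλ = -12.7525°
a = sin²(Δφ/2) + cos φ₁ cos φ₂ sin²(Δλ/2) = 0.556795
c = 2·arcsin(√a) = 1.684631 rad = 96.5223°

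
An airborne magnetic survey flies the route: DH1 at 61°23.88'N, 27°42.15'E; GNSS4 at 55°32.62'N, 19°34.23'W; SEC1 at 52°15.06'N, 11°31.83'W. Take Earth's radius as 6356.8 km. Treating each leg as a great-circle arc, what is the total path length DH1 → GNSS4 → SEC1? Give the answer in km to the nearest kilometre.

DH1: φ = +61.39800°, λ = +27.70250°
GNSS4: φ = +55.54367°, λ = -19.57050°
SEC1: φ = +52.25100°, λ = -11.53050°
DH1→GNSS4: c = 0.433008 rad, d = 2752.55 km
GNSS4→SEC1: c = 0.100595 rad, d = 639.46 km
Total = 2752.55 + 639.46 = 3392.01 km

3392 km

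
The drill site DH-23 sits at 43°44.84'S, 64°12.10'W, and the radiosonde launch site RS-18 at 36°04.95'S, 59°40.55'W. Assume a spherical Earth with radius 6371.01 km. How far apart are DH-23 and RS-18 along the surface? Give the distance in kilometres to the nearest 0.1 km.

935.2 km

DH-23: φ = -43.74733°, λ = -64.20167°
RS-18: φ = -36.08250°, λ = -59.67583°
Δφ = 7.6648°,  Δλ = 4.5258°
a = sin²(Δφ/2) + cos φ₁ cos φ₂ sin²(Δλ/2) = 0.005378
c = 2·arcsin(√a) = 0.146796 rad = 8.4108°
d = R·c = 6371.01 × 0.146796 = 935.2 km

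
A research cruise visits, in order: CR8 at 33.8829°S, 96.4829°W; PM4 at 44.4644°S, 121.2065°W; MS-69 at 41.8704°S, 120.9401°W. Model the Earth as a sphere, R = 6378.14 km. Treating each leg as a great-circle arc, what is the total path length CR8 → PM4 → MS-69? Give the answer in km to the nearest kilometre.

CR8→PM4: c = 0.379945 rad, d = 2423.34 km
PM4→MS-69: c = 0.045401 rad, d = 289.57 km
Total = 2423.34 + 289.57 = 2712.91 km

2713 km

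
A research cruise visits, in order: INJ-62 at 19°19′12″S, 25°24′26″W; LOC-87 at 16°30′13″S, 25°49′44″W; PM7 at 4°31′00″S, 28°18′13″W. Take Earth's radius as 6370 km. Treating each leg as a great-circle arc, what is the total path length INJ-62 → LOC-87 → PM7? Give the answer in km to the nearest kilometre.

1676 km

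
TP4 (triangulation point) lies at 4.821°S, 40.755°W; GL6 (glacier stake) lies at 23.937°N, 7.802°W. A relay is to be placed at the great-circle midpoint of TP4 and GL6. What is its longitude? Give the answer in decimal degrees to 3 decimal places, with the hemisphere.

25.010°W

Bx = cos φ₂ cos Δλ = 0.766946,  By = cos φ₂ sin Δλ = 0.497167
φₘ = atan2(sin φ₁ + sin φ₂, √((cos φ₁ + Bx)² + By²)) = 9.95847°
λₘ = λ₁ + atan2(By, cos φ₁ + Bx) = -25.00999°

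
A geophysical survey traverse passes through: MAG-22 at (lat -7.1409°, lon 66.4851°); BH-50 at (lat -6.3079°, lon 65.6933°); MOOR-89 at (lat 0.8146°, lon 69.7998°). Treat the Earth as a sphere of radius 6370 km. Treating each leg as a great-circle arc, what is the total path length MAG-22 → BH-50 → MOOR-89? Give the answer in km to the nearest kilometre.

MAG-22→BH-50: c = 0.019993 rad, d = 127.36 km
BH-50→MOOR-89: c = 0.143428 rad, d = 913.64 km
Total = 127.36 + 913.64 = 1040.99 km

1041 km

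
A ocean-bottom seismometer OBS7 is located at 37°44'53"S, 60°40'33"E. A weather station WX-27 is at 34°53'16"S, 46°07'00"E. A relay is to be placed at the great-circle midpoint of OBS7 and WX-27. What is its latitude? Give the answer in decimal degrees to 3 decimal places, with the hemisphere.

36.539°S

OBS7: φ = -37.74806°, λ = +60.67583°
WX-27: φ = -34.88778°, λ = +46.11667°
Bx = cos φ₂ cos Δλ = 0.793934,  By = cos φ₂ sin Δλ = -0.206200
φₘ = atan2(sin φ₁ + sin φ₂, √((cos φ₁ + Bx)² + By²)) = -36.53939°
λₘ = λ₁ + atan2(By, cos φ₁ + Bx) = 53.26194°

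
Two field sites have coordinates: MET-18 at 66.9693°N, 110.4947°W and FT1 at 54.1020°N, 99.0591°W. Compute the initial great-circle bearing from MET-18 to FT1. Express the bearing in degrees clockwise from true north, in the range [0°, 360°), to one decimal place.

Δλ = 11.4356°
y = sin Δλ · cos φ₂ = 0.116252
x = cos φ₁ sin φ₂ − sin φ₁ cos φ₂ cos Δλ = -0.211982
θ = atan2(y, x) = 151.2593° → 151.2593° (mod 360°)

151.3°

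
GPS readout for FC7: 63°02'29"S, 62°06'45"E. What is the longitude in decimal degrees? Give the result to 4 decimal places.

62° + 6′/60 + 45″/3600 = 62 + 0.10000 + 0.01250 = 62.1125°

62.1125°E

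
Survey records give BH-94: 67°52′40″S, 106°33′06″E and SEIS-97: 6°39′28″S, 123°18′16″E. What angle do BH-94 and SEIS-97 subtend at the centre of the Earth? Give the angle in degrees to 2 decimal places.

BH-94: φ = -67.87778°, λ = +106.55167°
SEIS-97: φ = -6.65778°, λ = +123.30444°
Δφ = 61.2200°,  Δλ = 16.7528°
a = sin²(Δφ/2) + cos φ₁ cos φ₂ sin²(Δλ/2) = 0.267214
c = 2·arcsin(√a) = 1.086515 rad = 62.2527°

62.25°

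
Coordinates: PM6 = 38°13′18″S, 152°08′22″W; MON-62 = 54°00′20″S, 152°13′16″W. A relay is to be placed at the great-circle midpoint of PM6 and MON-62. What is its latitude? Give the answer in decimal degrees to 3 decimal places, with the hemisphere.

PM6: φ = -38.22167°, λ = -152.13944°
MON-62: φ = -54.00556°, λ = -152.22111°
Bx = cos φ₂ cos Δλ = 0.587706,  By = cos φ₂ sin Δλ = -0.000838
φₘ = atan2(sin φ₁ + sin φ₂, √((cos φ₁ + Bx)² + By²)) = -46.11362°
λₘ = λ₁ + atan2(By, cos φ₁ + Bx) = -152.17439°

46.114°S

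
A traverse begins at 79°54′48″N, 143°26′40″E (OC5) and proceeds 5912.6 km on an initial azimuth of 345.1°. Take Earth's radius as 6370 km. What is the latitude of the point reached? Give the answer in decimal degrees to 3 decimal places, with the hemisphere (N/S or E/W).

OC5: φ = +79.91333°, λ = +143.44444°
δ = d/R = 5912.6/6370 = 0.928195 rad
φ₂ = arcsin(sin φ₁ cos δ + cos φ₁ sin δ cos θ)
   = arcsin(0.98454·0.59928 + 0.17514·0.80054·0.96638) = 46.51113°
λ₂ = λ₁ + atan2(sin θ sin δ cos φ₁, cos δ − sin φ₁ sin φ₂) = -19.15198°

46.511°N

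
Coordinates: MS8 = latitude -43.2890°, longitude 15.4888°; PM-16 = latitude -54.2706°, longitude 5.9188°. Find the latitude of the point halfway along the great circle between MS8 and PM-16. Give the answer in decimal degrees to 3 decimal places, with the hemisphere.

Bx = cos φ₂ cos Δλ = 0.575831,  By = cos φ₂ sin Δλ = -0.097084
φₘ = atan2(sin φ₁ + sin φ₂, √((cos φ₁ + Bx)² + By²)) = -48.87773°
λₘ = λ₁ + atan2(By, cos φ₁ + Bx) = 11.23005°

48.878°S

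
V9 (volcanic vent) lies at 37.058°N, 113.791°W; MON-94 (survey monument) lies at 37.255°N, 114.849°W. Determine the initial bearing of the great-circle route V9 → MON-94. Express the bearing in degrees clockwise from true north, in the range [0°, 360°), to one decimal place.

Δλ = -1.0580°
y = sin Δλ · cos φ₂ = -0.014697
x = cos φ₁ sin φ₂ − sin φ₁ cos φ₂ cos Δλ = 0.003520
θ = atan2(y, x) = -76.5307° → 283.4693° (mod 360°)

283.5°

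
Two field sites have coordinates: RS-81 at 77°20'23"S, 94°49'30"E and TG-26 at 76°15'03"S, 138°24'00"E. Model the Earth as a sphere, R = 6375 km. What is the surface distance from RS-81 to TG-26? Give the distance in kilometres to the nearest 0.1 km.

1088.2 km

RS-81: φ = -77.33972°, λ = +94.82500°
TG-26: φ = -76.25083°, λ = +138.40000°
Δφ = 1.0889°,  Δλ = 43.5750°
a = sin²(Δφ/2) + cos φ₁ cos φ₂ sin²(Δλ/2) = 0.007266
c = 2·arcsin(√a) = 0.170694 rad = 9.7801°
d = R·c = 6375 × 0.170694 = 1088.2 km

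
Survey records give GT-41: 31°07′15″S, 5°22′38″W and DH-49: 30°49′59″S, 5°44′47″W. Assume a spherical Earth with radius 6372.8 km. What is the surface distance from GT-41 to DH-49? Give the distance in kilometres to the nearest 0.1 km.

GT-41: φ = -31.12083°, λ = -5.37722°
DH-49: φ = -30.83306°, λ = -5.74639°
Δφ = 0.2878°,  Δλ = -0.3692°
a = sin²(Δφ/2) + cos φ₁ cos φ₂ sin²(Δλ/2) = 0.000014
c = 2·arcsin(√a) = 0.007466 rad = 0.4278°
d = R·c = 6372.8 × 0.007466 = 47.6 km

47.6 km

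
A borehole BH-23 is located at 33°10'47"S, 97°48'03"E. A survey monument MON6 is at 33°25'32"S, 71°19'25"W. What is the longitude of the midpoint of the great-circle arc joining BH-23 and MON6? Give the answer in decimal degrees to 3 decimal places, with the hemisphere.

14.087°E

BH-23: φ = -33.17972°, λ = +97.80083°
MON6: φ = -33.42556°, λ = -71.32361°
Bx = cos φ₂ cos Δλ = -0.819612,  By = cos φ₂ sin Δλ = -0.157470
φₘ = atan2(sin φ₁ + sin φ₂, √((cos φ₁ + Bx)² + By²)) = -81.79076°
λₘ = λ₁ + atan2(By, cos φ₁ + Bx) = 14.08682°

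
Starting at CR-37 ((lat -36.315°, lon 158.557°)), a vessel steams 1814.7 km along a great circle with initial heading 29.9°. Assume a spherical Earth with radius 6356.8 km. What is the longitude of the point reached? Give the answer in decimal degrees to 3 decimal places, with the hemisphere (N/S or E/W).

167.254°E

δ = d/R = 1814.7/6356.8 = 0.285474 rad
φ₂ = arcsin(sin φ₁ cos δ + cos φ₁ sin δ cos θ)
   = arcsin(-0.59222·0.95953 + 0.80577·0.28161·0.86690) = -21.81084°
λ₂ = λ₁ + atan2(sin θ sin δ cos φ₁, cos δ − sin φ₁ sin φ₂) = 167.25371°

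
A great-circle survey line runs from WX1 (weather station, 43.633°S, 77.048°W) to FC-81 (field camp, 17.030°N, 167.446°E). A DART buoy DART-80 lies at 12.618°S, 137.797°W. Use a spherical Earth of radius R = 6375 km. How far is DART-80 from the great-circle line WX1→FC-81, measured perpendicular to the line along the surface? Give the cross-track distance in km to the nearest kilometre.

1553 km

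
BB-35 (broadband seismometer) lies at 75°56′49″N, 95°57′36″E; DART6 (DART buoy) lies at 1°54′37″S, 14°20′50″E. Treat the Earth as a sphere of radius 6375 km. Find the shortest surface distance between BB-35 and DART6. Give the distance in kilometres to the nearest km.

9994 km

BB-35: φ = +75.94694°, λ = +95.96000°
DART6: φ = -1.91028°, λ = +14.34722°
Δφ = -77.8572°,  Δλ = -81.6128°
a = sin²(Δφ/2) + cos φ₁ cos φ₂ sin²(Δλ/2) = 0.498469
c = 2·arcsin(√a) = 1.567734 rad = 89.8246°
d = R·c = 6375 × 1.567734 = 9994.3 km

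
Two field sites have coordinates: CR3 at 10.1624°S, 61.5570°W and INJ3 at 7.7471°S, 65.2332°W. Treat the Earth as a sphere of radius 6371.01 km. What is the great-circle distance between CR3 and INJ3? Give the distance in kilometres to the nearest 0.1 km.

484.9 km

Δφ = 2.4153°,  Δλ = -3.6762°
a = sin²(Δφ/2) + cos φ₁ cos φ₂ sin²(Δλ/2) = 0.001448
c = 2·arcsin(√a) = 0.076114 rad = 4.3610°
d = R·c = 6371.01 × 0.076114 = 484.9 km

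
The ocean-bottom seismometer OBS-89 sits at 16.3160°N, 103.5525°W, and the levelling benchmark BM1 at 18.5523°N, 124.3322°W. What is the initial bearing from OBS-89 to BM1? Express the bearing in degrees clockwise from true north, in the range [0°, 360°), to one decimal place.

279.5°

Δλ = -20.7797°
y = sin Δλ · cos φ₂ = -0.336339
x = cos φ₁ sin φ₂ − sin φ₁ cos φ₂ cos Δλ = 0.056346
θ = atan2(y, x) = -80.4898° → 279.5102° (mod 360°)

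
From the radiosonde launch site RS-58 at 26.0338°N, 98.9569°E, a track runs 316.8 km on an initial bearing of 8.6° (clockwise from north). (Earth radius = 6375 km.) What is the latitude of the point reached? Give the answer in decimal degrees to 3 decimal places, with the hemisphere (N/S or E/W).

28.848°N

δ = d/R = 316.8/6375 = 0.049694 rad
φ₂ = arcsin(sin φ₁ cos δ + cos φ₁ sin δ cos θ)
   = arcsin(0.43890·0.99877 + 0.89854·0.04967·0.98876) = 28.84823°
λ₂ = λ₁ + atan2(sin θ sin δ cos φ₁, cos δ − sin φ₁ sin φ₂) = 99.44280°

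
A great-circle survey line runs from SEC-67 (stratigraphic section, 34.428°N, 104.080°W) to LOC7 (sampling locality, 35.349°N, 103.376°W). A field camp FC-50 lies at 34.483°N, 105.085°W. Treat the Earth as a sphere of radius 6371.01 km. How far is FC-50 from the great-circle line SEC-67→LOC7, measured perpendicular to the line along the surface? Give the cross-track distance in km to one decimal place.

81.7 km

δ₁₃ = central angle SEC-67→FC-50 = 0.014495 rad  (haversine)
θ₁₃ = bearing SEC-67→FC-50 = 274.081°,  θ₁₂ = bearing SEC-67→LOC7 = 31.887°
dₓₜ = R·arcsin(sin δ₁₃ · sin(θ₁₃ − θ₁₂)) = 6371.01·arcsin(0.01449·sin(242.194°)) = -81.685 km
|dₓₜ| = 81.685 km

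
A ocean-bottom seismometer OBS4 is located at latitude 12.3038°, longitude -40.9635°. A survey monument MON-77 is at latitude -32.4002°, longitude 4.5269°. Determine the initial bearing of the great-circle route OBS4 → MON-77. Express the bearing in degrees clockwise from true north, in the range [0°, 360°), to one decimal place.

Δλ = 45.4904°
y = sin Δλ · cos φ₂ = 0.602117
x = cos φ₁ sin φ₂ − sin φ₁ cos φ₂ cos Δλ = -0.649653
θ = atan2(y, x) = 137.1748° → 137.1748° (mod 360°)

137.2°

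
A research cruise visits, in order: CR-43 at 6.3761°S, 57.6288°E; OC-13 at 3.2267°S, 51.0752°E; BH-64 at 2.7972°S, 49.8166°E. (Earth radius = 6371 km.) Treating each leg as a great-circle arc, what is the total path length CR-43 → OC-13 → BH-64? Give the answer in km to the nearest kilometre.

CR-43→OC-13: c = 0.126529 rad, d = 806.11 km
OC-13→BH-64: c = 0.023182 rad, d = 147.69 km
Total = 806.11 + 147.69 = 953.81 km

954 km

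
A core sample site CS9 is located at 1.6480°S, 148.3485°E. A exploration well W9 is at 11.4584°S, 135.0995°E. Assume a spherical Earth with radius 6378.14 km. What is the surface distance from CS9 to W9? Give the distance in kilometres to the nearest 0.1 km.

Δφ = -9.8104°,  Δλ = -13.2490°
a = sin²(Δφ/2) + cos φ₁ cos φ₂ sin²(Δλ/2) = 0.020349
c = 2·arcsin(√a) = 0.286278 rad = 16.4025°
d = R·c = 6378.14 × 0.286278 = 1825.9 km

1825.9 km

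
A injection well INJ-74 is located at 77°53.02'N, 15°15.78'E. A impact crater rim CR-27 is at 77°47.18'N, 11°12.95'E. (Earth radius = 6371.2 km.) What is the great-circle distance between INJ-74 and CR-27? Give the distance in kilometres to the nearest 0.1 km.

95.4 km

INJ-74: φ = +77.88367°, λ = +15.26300°
CR-27: φ = +77.78633°, λ = +11.21583°
Δφ = -0.0973°,  Δλ = -4.0472°
a = sin²(Δφ/2) + cos φ₁ cos φ₂ sin²(Δλ/2) = 0.000056
c = 2·arcsin(√a) = 0.014979 rad = 0.8582°
d = R·c = 6371.2 × 0.014979 = 95.4 km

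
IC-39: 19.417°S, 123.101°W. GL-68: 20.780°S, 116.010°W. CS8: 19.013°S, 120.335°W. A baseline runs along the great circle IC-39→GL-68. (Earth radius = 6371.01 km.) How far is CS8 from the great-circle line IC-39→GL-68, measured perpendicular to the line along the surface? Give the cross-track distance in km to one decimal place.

105.8 km

δ₁₃ = central angle IC-39→CS8 = 0.046128 rad  (haversine)
θ₁₃ = bearing IC-39→CS8 = 81.664°,  θ₁₂ = bearing IC-39→GL-68 = 102.773°
dₓₜ = R·arcsin(sin δ₁₃ · sin(θ₁₃ − θ₁₂)) = 6371.01·arcsin(0.04611·sin(-21.108°)) = -105.804 km
|dₓₜ| = 105.804 km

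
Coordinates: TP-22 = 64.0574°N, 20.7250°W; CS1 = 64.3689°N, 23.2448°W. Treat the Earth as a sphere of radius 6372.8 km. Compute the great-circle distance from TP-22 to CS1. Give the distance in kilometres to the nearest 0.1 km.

Δφ = 0.3115°,  Δλ = -2.5198°
a = sin²(Δφ/2) + cos φ₁ cos φ₂ sin²(Δλ/2) = 0.000099
c = 2·arcsin(√a) = 0.019888 rad = 1.1395°
d = R·c = 6372.8 × 0.019888 = 126.7 km

126.7 km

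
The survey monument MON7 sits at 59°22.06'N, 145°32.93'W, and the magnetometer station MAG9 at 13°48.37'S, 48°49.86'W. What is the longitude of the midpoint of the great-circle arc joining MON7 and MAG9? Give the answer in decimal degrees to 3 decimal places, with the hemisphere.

77.868°W

MON7: φ = +59.36767°, λ = -145.54883°
MAG9: φ = -13.80617°, λ = -48.83100°
Bx = cos φ₂ cos Δλ = -0.113600,  By = cos φ₂ sin Δλ = 0.964441
φₘ = atan2(sin φ₁ + sin φ₂, √((cos φ₁ + Bx)² + By²)) = 30.81353°
λₘ = λ₁ + atan2(By, cos φ₁ + Bx) = -77.86819°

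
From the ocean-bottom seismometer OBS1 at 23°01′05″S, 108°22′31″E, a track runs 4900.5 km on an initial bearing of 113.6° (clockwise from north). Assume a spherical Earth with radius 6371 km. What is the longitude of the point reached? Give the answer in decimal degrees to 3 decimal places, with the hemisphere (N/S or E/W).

157.461°E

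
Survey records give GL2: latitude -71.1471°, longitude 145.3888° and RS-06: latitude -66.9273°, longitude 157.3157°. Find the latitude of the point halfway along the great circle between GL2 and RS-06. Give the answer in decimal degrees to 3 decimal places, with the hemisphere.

69.140°S

Bx = cos φ₂ cos Δλ = 0.383439,  By = cos φ₂ sin Δλ = 0.080991
φₘ = atan2(sin φ₁ + sin φ₂, √((cos φ₁ + Bx)² + By²)) = -69.13990°
λₘ = λ₁ + atan2(By, cos φ₁ + Bx) = 151.92777°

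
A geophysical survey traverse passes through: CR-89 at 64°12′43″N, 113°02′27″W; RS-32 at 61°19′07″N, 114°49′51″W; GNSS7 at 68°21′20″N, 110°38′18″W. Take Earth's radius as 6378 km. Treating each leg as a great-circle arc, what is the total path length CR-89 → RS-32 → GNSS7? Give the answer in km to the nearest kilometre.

1142 km

CR-89: φ = +64.21194°, λ = -113.04083°
RS-32: φ = +61.31861°, λ = -114.83083°
GNSS7: φ = +68.35556°, λ = -110.63833°
CR-89→RS-32: c = 0.052478 rad, d = 334.70 km
RS-32→GNSS7: c = 0.126626 rad, d = 807.62 km
Total = 334.70 + 807.62 = 1142.32 km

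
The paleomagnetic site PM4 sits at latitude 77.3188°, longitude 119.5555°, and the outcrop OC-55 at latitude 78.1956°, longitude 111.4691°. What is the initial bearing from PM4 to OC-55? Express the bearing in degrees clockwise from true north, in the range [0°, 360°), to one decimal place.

Δλ = -8.0864°
y = sin Δλ · cos φ₂ = -0.028776
x = cos φ₁ sin φ₂ − sin φ₁ cos φ₂ cos Δλ = 0.017287
θ = atan2(y, x) = -59.0053° → 300.9947° (mod 360°)

301.0°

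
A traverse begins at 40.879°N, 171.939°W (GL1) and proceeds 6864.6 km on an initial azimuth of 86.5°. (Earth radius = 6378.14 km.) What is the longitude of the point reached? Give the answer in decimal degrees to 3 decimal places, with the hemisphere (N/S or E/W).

102.164°W

δ = d/R = 6864.6/6378.14 = 1.076270 rad
φ₂ = arcsin(sin φ₁ cos δ + cos φ₁ sin δ cos θ)
   = arcsin(0.65446·0.47461 + 0.75609·0.88019·0.06105) = 20.56358°
λ₂ = λ₁ + atan2(sin θ sin δ cos φ₁, cos δ − sin φ₁ sin φ₂) = -102.16437°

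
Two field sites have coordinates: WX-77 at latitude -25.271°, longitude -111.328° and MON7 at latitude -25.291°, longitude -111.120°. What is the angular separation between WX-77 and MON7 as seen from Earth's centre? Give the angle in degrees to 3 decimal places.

0.189°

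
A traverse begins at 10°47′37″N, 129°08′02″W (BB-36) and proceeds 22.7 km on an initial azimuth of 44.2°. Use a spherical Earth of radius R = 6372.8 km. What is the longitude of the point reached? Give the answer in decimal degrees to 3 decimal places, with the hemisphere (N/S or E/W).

128.989°W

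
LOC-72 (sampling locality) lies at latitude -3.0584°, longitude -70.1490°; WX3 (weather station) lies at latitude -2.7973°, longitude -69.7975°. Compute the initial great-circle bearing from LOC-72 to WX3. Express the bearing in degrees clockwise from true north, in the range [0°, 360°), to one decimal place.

53.4°

Δλ = 0.3515°
y = sin Δλ · cos φ₂ = 0.006127
x = cos φ₁ sin φ₂ − sin φ₁ cos φ₂ cos Δλ = 0.004556
θ = atan2(y, x) = 53.3677° → 53.3677° (mod 360°)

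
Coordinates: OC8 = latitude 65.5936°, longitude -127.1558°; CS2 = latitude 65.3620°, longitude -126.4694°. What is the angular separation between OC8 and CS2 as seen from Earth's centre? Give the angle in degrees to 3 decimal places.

0.367°

Δφ = -0.2316°,  Δλ = 0.6864°
a = sin²(Δφ/2) + cos φ₁ cos φ₂ sin²(Δλ/2) = 0.000010
c = 2·arcsin(√a) = 0.006408 rad = 0.3671°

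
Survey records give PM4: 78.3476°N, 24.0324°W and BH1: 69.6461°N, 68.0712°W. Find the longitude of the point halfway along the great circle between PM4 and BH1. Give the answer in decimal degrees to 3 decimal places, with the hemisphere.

Bx = cos φ₂ cos Δλ = 0.250036,  By = cos φ₂ sin Δλ = -0.241784
φₘ = atan2(sin φ₁ + sin φ₂, √((cos φ₁ + Bx)² + By²)) = 75.02882°
λₘ = λ₁ + atan2(By, cos φ₁ + Bx) = -52.17514°

52.175°W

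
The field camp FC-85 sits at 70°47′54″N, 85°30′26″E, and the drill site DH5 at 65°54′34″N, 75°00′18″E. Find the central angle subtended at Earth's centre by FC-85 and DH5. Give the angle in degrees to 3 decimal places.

6.220°

FC-85: φ = +70.79833°, λ = +85.50722°
DH5: φ = +65.90944°, λ = +75.00500°
Δφ = -4.8889°,  Δλ = -10.5022°
a = sin²(Δφ/2) + cos φ₁ cos φ₂ sin²(Δλ/2) = 0.002944
c = 2·arcsin(√a) = 0.108562 rad = 6.2202°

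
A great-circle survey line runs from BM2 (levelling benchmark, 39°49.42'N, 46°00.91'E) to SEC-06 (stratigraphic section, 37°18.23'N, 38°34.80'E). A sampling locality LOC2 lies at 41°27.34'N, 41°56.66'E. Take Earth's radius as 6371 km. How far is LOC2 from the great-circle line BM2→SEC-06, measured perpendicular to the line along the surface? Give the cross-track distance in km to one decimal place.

BM2: φ = +39.82367°, λ = +46.01517°
SEC-06: φ = +37.30383°, λ = +38.58000°
LOC2: φ = +41.45567°, λ = +41.94433°
δ₁₃ = central angle BM2→LOC2 = 0.060966 rad  (haversine)
θ₁₃ = bearing BM2→LOC2 = 299.164°,  θ₁₂ = bearing BM2→SEC-06 = 248.918°
dₓₜ = R·arcsin(sin δ₁₃ · sin(θ₁₃ − θ₁₂)) = 6371·arcsin(0.06093·sin(50.246°)) = 298.538 km
|dₓₜ| = 298.538 km

298.5 km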